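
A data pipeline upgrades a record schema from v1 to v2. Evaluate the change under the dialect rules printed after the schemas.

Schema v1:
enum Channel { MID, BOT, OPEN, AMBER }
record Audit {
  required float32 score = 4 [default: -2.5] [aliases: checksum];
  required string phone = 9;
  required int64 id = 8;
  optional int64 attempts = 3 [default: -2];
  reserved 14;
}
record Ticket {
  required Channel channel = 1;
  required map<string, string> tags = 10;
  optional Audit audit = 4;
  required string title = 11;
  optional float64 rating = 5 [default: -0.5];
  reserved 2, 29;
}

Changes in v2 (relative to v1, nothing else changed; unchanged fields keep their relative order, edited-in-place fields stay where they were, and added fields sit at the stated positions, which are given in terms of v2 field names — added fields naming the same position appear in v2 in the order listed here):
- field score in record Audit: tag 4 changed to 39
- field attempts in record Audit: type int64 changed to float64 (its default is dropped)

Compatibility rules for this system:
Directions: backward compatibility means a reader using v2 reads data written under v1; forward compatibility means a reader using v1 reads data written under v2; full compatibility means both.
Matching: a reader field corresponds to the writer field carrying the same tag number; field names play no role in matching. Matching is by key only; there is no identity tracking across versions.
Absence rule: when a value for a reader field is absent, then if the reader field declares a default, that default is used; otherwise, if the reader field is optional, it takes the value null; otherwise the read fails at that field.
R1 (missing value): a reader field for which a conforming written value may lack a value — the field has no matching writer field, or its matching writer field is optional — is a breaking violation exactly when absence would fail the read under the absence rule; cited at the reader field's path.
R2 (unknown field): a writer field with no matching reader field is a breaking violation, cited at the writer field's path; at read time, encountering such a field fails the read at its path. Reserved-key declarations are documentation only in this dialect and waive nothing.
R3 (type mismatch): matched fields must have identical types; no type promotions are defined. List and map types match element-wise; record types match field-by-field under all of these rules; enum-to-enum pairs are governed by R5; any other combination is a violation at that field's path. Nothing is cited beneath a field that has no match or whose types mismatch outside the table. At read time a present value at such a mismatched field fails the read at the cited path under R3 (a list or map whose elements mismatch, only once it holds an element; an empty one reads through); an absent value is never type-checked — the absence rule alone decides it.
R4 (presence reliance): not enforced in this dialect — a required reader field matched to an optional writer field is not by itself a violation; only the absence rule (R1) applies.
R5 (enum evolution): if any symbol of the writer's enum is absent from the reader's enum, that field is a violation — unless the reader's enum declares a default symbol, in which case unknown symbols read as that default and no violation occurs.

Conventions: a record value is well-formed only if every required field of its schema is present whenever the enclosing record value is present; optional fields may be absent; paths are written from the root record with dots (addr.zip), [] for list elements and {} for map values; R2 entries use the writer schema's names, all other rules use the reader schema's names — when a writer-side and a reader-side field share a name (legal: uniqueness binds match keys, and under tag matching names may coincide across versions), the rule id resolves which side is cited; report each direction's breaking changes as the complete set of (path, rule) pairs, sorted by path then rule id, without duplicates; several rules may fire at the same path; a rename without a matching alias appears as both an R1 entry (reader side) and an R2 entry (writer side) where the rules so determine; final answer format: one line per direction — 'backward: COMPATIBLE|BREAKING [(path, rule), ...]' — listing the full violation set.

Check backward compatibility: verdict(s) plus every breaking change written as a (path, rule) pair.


in Ticket below, arrows point writer -> reader
checking backward for Ticket: reader v2 against writer v1:
  channel <- channel (Channel -> Channel, writer required)
  tags <- tags (map<string, string> -> map<string, string>, writer required)
  audit <- audit (Audit -> Audit, writer optional)
  title <- title (string -> string, writer required)
  rating <- rating (float64 -> float64, writer optional)
  audit.score: no writer-side match
  audit.phone <- audit.phone (string -> string, writer required)
  audit.id <- audit.id (int64 -> int64, writer required)
  audit.attempts <- audit.attempts (int64 -> float64, writer optional)
  writer field audit.score has no reader counterpart
  R3 fires at audit.attempts
  R2 fires at audit.score
  => 2 violation(s): backward is BREAKING for Ticket

backward: BREAKING [(audit.attempts, R3), (audit.score, R2)]


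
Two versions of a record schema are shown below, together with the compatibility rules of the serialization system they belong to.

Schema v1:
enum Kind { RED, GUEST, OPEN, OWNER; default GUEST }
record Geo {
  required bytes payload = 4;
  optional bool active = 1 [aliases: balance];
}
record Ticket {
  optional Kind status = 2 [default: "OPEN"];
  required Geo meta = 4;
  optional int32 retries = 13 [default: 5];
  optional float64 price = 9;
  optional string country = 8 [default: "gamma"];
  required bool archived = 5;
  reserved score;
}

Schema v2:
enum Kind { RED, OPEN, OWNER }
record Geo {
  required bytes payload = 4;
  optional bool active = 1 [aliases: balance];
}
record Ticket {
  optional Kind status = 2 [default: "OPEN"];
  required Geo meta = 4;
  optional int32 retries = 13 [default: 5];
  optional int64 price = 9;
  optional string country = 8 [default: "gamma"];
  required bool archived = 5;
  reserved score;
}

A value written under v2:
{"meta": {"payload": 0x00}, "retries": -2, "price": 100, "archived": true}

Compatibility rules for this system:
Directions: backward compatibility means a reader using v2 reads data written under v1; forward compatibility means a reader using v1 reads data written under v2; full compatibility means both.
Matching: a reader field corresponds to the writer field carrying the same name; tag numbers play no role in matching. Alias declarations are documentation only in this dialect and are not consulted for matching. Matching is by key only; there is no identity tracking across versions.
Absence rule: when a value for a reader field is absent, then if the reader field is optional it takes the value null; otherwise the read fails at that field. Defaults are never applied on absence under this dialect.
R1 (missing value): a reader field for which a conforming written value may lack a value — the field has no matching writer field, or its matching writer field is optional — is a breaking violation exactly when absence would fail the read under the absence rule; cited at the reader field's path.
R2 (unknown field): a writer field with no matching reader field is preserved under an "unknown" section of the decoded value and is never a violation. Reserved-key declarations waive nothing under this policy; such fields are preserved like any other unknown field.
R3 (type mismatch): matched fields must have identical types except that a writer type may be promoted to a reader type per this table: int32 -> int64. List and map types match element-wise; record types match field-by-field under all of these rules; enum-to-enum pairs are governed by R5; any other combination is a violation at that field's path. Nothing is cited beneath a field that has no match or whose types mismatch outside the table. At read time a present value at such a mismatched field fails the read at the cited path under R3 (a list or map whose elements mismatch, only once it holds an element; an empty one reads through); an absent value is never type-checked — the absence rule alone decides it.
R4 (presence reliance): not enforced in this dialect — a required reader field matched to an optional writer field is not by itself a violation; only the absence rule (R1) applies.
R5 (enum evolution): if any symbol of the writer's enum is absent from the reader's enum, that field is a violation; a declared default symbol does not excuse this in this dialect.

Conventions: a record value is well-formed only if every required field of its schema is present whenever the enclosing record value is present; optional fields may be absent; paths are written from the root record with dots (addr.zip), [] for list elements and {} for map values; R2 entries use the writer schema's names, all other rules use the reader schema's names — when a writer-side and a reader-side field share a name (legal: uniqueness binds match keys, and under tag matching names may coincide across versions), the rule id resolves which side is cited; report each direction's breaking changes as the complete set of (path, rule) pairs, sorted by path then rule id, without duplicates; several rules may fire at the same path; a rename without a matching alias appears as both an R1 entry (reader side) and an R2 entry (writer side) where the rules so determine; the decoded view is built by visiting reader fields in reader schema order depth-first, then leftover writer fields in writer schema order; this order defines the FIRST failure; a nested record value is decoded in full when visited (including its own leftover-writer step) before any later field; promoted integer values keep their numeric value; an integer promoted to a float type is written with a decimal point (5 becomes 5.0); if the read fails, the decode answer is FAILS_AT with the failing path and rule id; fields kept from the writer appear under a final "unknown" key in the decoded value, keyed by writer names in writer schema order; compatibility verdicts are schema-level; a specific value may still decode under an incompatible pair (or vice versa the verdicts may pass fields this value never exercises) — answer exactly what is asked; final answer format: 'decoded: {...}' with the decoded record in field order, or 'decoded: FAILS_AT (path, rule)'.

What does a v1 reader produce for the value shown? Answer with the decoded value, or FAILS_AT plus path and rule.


arrows below run writer -> reader for Ticket
decoding the Ticket value with the v1 reader:
  status := null (not supplied -> null)
  meta.payload := 0x00
  meta.active := null (not supplied -> null)
  retries := -2
  read fails at price under R3
  => FAILS_AT (price, R3)
ruling out the remaining Ticket differences:
  enum Kind (field status in record Ticket): symbol GUEST removed (it was the default; the default is cleared) -> matters for Ticket compatibility verdicts, not for this value's decode

decoded: FAILS_AT (price, R3)


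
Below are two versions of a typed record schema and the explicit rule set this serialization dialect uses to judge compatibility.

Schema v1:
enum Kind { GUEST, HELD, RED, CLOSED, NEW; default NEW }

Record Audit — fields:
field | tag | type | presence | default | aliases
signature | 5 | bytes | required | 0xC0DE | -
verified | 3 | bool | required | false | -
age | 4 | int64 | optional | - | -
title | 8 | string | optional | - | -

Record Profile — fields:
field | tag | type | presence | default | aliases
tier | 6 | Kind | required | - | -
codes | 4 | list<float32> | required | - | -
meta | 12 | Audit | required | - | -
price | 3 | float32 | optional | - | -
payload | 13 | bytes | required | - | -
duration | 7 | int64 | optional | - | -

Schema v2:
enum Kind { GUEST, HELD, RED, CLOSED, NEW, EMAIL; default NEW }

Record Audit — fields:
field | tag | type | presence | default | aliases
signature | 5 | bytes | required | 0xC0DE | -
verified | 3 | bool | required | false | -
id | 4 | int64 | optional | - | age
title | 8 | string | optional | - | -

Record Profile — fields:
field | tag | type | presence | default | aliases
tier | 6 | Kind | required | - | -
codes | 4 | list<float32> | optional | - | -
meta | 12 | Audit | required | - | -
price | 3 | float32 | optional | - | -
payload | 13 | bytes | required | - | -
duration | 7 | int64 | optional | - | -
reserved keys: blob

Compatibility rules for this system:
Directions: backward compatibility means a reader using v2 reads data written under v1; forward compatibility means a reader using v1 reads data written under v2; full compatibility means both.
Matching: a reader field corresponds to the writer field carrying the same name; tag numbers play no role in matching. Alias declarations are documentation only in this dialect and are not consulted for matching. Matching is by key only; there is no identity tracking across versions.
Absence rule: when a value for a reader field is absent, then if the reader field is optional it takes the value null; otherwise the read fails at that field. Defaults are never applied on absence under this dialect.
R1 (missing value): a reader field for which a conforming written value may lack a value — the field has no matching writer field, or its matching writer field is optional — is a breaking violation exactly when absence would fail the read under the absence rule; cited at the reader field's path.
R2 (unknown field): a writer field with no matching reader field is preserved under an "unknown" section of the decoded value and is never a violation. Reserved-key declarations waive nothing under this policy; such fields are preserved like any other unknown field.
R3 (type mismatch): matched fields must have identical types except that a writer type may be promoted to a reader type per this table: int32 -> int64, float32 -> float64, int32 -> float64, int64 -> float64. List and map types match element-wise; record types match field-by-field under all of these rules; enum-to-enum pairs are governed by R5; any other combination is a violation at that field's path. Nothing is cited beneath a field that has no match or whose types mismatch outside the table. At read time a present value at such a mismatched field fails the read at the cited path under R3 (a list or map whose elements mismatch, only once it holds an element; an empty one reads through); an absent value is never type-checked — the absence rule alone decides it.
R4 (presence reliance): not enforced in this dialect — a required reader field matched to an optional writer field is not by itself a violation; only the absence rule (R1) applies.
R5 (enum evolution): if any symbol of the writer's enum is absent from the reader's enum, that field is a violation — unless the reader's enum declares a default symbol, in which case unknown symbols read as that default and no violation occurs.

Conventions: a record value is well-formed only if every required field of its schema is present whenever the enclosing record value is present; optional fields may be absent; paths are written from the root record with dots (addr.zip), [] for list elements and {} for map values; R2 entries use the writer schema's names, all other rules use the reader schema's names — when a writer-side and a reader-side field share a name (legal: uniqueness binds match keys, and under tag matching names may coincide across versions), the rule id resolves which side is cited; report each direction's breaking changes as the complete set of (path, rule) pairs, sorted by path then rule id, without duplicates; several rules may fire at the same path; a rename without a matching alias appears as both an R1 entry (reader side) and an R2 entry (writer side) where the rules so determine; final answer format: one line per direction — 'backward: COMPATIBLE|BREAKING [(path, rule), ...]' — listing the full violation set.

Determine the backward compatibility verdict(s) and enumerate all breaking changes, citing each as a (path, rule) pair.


backward: COMPATIBLE []

arrows below run writer -> reader for Profile
backward on Profile — v2 reading data written by v1:
  writer required, Kind -> Kind: reader tier maps from writer tier
  writer required, list<float32> -> list<float32>: reader codes maps from writer codes
  writer required, Audit -> Audit: reader meta maps from writer meta
  writer optional, float32 -> float32: reader price maps from writer price
  writer required, bytes -> bytes: reader payload maps from writer payload
  writer optional, int64 -> int64: reader duration maps from writer duration
  writer required, bytes -> bytes: reader meta.signature maps from writer meta.signature
  writer required, bool -> bool: reader meta.verified maps from writer meta.verified
  no writer field matches reader meta.id
  writer optional, string -> string: reader meta.title maps from writer meta.title
  meta.age (writer side), unknown to reader
  => backward verdict for Profile: COMPATIBLE, no violations
diffs on Profile not affecting the asked answer:
  enum Kind (field tier in record Profile): symbol EMAIL added -> no rule fires on it in Profile's dialect; the asked verdict holds
  renamed field age to id in record Audit (alias age declared on the renamed field) -> no rule fires on it in Profile's dialect; the asked verdict holds
  field codes in record Profile: required changed to optional -> its effect on Profile is confined to the forward direction, not asked


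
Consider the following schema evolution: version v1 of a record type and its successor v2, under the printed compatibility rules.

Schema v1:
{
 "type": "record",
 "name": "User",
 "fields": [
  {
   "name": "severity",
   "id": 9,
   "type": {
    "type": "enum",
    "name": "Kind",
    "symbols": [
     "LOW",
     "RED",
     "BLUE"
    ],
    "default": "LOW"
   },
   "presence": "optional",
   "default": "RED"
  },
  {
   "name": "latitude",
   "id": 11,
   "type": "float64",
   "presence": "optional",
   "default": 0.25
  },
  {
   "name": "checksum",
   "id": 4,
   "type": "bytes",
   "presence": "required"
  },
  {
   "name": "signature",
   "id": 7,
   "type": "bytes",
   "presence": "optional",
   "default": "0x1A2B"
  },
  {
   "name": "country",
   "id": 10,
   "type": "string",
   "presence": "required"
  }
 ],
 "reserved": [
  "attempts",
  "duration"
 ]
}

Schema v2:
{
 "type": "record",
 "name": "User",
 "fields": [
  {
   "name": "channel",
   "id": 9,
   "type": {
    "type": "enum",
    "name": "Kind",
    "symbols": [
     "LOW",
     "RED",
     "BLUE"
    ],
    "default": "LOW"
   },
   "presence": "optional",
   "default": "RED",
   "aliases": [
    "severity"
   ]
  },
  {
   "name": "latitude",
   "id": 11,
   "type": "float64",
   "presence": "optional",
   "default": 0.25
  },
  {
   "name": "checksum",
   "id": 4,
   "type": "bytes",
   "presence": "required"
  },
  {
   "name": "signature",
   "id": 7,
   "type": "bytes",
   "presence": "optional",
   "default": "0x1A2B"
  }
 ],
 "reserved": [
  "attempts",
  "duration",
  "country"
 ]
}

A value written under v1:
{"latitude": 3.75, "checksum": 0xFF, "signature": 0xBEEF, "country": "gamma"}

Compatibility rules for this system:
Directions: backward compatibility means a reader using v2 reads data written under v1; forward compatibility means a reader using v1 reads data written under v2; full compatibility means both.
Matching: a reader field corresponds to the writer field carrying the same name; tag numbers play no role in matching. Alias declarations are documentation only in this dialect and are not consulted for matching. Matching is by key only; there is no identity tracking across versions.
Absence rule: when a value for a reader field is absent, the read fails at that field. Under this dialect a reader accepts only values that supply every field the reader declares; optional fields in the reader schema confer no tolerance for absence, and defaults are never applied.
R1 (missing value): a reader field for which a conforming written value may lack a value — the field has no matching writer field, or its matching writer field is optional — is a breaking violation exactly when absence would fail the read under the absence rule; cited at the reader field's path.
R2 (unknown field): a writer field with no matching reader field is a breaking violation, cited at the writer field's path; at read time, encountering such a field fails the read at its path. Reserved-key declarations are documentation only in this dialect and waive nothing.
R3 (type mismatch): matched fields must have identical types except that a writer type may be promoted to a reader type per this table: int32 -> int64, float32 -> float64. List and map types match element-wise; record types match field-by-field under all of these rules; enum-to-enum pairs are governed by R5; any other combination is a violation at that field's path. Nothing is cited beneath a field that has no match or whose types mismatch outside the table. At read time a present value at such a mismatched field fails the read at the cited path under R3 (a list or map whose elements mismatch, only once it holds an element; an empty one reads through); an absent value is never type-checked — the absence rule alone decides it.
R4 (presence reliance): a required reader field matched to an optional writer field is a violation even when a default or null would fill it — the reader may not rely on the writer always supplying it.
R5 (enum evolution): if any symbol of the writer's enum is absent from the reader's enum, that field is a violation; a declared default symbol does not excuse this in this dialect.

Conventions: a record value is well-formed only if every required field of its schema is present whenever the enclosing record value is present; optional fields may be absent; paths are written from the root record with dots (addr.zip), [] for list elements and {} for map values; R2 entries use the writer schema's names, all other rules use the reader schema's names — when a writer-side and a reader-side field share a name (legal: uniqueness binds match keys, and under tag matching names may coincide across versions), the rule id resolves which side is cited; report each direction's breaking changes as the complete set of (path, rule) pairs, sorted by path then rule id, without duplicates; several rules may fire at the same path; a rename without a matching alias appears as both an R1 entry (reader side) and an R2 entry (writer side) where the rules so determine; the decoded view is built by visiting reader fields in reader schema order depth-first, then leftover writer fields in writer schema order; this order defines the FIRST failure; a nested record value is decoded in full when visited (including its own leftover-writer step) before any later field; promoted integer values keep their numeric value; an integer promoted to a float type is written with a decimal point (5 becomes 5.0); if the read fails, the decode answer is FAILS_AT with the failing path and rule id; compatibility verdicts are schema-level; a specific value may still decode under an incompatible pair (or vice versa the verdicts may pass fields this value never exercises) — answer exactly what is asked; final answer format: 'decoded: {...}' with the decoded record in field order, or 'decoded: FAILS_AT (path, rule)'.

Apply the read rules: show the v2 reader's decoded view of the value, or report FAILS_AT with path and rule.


decoded: FAILS_AT (channel, R1)

arrows below run writer -> reader for User
decoding the User value with the v2 reader:
  read fails at channel under R1 (no fill)
  => FAILS_AT (channel, R1)
ruling out the remaining User differences:
  removed field country from record User (its key "country" joins the reserved list) -> affects the rule determinations only; this particular User value decodes identically


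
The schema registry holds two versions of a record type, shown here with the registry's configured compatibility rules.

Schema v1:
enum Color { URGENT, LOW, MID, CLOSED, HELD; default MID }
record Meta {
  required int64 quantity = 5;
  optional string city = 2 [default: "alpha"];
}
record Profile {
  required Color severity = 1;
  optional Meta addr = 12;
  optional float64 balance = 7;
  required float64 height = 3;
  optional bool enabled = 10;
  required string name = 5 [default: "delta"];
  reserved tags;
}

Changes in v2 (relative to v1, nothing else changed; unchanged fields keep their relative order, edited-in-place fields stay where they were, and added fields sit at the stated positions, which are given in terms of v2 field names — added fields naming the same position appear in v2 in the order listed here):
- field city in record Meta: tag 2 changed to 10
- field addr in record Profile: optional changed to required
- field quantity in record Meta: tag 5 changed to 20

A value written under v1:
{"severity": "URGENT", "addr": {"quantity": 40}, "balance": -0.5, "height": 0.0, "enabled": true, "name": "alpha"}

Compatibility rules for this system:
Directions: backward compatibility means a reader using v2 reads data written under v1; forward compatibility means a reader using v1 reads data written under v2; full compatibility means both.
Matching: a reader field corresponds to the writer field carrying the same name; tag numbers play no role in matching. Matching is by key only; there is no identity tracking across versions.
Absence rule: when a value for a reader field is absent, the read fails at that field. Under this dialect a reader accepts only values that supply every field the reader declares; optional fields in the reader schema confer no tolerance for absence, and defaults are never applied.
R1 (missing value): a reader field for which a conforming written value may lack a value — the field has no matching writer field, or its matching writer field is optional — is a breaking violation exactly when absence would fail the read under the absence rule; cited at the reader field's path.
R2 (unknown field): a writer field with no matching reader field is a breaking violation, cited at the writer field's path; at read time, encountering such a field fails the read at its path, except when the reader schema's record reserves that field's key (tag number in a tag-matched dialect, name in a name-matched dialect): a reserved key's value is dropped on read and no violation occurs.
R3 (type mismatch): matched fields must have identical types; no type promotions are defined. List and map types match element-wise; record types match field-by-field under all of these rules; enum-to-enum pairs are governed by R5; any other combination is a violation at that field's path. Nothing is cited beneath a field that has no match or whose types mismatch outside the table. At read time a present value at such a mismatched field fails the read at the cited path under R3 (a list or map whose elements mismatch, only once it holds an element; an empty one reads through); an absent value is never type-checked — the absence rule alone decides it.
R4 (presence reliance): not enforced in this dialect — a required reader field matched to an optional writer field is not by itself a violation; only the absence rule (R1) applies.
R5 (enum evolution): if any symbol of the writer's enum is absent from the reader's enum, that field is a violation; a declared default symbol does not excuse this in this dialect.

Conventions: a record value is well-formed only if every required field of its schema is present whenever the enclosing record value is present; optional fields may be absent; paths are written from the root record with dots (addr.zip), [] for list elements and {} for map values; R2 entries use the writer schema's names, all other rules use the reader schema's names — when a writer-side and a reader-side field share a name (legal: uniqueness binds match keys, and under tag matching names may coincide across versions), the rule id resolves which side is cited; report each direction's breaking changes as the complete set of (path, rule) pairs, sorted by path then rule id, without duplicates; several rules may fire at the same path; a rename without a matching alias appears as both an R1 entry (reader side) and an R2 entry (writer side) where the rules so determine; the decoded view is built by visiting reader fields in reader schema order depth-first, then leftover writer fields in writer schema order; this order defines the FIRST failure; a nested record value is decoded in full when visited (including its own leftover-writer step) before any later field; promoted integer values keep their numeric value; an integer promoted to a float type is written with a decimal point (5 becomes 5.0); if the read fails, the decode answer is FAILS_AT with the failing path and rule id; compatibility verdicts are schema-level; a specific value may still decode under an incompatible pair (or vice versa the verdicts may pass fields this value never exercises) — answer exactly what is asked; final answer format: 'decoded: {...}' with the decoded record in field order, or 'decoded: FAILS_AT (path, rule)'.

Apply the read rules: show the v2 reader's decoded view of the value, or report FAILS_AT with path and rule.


decoded: FAILS_AT (addr.city, R1)

arrows below run writer -> reader for Profile
decoding the Profile value with the v2 reader:
  severity := "URGENT"
  addr.quantity := 40
  read fails at addr.city under R1 (no fill)
  => FAILS_AT (addr.city, R1)
ruling out the remaining Profile differences:
  field quantity in record Meta: tag 5 changed to 20 -> no rule fires on it and the decoded Profile view is identical with or without it


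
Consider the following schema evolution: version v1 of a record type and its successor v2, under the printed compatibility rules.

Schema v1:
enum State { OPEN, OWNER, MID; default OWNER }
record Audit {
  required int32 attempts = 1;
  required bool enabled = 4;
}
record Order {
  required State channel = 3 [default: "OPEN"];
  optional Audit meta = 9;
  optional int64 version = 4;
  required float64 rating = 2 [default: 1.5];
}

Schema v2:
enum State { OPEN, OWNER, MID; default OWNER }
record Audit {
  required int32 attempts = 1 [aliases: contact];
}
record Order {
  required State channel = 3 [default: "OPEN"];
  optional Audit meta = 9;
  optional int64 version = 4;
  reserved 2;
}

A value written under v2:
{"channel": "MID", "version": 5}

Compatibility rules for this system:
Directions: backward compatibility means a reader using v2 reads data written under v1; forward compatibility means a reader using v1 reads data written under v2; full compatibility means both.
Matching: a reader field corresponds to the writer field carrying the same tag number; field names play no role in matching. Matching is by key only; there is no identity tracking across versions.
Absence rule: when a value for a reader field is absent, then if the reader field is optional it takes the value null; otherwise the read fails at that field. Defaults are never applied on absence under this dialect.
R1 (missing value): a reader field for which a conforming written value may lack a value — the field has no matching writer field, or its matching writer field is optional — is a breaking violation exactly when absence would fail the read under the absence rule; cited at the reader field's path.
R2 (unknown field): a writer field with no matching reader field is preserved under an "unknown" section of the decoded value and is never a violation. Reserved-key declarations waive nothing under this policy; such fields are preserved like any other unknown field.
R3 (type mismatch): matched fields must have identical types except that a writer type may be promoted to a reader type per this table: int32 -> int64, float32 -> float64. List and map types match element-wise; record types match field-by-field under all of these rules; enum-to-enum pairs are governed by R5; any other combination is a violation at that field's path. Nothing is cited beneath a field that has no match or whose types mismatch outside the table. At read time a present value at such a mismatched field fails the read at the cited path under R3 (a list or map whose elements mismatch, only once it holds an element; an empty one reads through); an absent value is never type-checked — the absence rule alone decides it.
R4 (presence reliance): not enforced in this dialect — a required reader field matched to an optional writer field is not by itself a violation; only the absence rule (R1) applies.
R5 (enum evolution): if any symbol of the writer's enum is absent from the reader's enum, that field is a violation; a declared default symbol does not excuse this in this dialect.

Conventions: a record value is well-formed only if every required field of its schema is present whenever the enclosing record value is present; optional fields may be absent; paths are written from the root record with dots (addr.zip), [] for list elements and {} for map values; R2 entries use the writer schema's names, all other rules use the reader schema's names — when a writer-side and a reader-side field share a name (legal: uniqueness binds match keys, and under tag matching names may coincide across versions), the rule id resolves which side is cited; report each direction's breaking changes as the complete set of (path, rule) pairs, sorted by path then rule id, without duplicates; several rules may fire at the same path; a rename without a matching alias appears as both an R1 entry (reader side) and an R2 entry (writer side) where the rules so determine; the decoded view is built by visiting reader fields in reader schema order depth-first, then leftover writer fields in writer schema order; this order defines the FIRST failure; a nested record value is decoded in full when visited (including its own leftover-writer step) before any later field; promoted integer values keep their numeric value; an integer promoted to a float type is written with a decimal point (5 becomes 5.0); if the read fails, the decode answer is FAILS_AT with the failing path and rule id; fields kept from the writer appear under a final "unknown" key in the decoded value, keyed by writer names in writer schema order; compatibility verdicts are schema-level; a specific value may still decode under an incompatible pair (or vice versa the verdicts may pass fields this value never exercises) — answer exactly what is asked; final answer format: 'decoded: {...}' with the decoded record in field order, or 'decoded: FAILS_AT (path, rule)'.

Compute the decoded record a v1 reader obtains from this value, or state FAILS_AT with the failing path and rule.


in Order below, arrows point writer -> reader
decoding the Order value with the v1 reader:
  channel := "MID"
  meta := null (not supplied -> null)
  version := 5
  read fails at rating under R1 (no fill)
  => FAILS_AT (rating, R1)
ruling out the remaining Order differences:
  removed field enabled from record Audit -> a verdict-level change on Order — the shown value reads the same

decoded: FAILS_AT (rating, R1)


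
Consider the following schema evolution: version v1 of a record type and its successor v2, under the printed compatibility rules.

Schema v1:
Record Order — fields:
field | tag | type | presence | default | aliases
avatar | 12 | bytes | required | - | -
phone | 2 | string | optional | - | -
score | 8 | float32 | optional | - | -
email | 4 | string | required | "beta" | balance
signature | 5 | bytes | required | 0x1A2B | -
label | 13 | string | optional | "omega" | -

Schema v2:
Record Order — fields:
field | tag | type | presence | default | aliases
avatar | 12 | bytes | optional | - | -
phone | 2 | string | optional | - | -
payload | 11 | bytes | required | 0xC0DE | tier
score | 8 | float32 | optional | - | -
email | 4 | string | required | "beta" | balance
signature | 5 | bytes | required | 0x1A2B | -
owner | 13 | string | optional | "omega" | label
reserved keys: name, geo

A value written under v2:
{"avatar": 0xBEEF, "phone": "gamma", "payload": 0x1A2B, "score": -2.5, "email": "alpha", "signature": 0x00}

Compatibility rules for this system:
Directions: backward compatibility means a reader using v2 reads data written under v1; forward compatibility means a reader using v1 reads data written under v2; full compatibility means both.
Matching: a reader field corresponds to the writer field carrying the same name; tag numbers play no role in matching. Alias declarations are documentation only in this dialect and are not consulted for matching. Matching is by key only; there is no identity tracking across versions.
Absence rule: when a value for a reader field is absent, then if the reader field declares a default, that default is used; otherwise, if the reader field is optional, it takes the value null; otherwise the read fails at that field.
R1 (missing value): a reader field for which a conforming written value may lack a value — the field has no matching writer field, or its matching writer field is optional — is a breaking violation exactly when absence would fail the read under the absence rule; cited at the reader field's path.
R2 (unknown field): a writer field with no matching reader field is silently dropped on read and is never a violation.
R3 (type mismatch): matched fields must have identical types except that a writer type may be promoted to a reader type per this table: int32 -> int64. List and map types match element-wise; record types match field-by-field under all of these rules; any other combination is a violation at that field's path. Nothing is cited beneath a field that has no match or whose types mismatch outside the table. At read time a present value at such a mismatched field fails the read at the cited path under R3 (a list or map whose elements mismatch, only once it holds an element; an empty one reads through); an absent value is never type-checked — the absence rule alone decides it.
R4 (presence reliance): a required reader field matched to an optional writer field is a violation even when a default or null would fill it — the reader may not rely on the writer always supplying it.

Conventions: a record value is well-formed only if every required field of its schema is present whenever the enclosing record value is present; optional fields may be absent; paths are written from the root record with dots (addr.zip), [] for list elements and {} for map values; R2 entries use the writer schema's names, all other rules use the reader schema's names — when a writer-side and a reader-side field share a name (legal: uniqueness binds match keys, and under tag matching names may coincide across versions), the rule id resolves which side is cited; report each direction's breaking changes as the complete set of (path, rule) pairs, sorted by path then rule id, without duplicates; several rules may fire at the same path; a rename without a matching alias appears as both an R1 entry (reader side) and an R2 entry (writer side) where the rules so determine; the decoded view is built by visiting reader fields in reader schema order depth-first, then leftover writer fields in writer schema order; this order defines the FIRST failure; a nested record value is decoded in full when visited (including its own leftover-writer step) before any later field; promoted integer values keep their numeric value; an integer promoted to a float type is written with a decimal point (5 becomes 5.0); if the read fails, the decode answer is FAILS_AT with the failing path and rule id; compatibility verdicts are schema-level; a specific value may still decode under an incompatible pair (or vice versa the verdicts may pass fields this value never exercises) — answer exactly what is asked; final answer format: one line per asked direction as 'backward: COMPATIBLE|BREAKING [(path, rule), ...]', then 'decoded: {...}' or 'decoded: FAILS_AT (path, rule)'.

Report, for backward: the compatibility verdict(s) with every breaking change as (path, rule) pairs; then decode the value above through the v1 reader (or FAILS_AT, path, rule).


arrows below run writer -> reader for Order
backward on Order — v2 reading data written by v1:
  avatar: bytes -> bytes, writer required; from avatar
  phone: string -> string, writer optional; from phone
  payload has no writer counterpart
  score: float32 -> float32, writer optional; from score
  email: string -> string, writer required; from email
  signature: bytes -> bytes, writer required; from signature
  owner has no writer counterpart
  writer label: unknown to reader
  nothing fires on Order: backward is COMPATIBLE
decode (reader v1):
  avatar := 0xBEEF
  phone := "gamma"
  score := -2.5
  email := "alpha"
  signature := 0x00
  label := "omega" (no value, default fills)
  writer payload: unmatched, discarded
  => decoded: {"avatar": 0xBEEF, "phone": "gamma", "score": -2.5, "email": "alpha", "signature": 0x00, "label": "omega"}
diffs on Order not affecting the asked answer:
  field avatar in record Order: required changed to optional -> its effect on Order is confined to the forward direction, not asked
  added field payload to record Order: required bytes, tag 11, default 0xC0DE (in v2 it sits immediately before score) -> fires no rule on Order, leaving the asked answer as it is
  renamed field label to owner in record Order (alias label declared on the renamed field) -> fires no rule on Order, leaving the asked answer as it is

backward: COMPATIBLE []; decoded: {"avatar": 0xBEEF, "phone": "gamma", "score": -2.5, "email": "alpha", "signature": 0x00, "label": "omega"}
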